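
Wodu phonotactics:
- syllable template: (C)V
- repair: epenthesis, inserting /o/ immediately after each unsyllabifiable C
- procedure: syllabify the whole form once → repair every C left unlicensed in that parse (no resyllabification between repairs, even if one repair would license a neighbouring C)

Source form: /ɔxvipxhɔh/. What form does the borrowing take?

The consonants /x/, /p/, /x/, /h/ cannot be parsed into a legal (C)V syllable (no codas are permitted; onsets are limited to one consonant).
Epenthesis after each stranded consonant: /x/ → /xo/, /p/ → /po/, /x/ → /xo/, /h/ → /ho/.

ɔxovipoxohɔho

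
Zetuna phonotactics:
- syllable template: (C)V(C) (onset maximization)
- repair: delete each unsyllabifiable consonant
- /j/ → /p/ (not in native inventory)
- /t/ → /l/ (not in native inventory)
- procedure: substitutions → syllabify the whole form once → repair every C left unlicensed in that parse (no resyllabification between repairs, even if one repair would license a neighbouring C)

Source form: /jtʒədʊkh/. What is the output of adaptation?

Substitution: /j/ → /p/, /t/ → /l/, giving /plʒədʊkh/.
Syllabifying with onset maximization leaves /p/, /l/, /h/ stranded (at most one coda consonant is licensed; onsets are limited to one consonant).
Deleting the stranded consonants removes /p/, /l/, /h/.

ʒədʊk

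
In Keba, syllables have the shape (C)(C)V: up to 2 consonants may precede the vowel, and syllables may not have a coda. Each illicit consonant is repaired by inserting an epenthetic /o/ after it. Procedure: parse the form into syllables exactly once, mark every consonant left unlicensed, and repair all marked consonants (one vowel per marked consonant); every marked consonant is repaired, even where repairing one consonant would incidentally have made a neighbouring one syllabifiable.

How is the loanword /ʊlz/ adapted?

Under (C)(C)V, the unsyllabifiable consonants are /l/, /z/ (no codas are permitted; onsets may contain at most 2 consonants).
Inserting the epenthetic vowel yields /l/ → /lo/, /z/ → /zo/.

ʊlozo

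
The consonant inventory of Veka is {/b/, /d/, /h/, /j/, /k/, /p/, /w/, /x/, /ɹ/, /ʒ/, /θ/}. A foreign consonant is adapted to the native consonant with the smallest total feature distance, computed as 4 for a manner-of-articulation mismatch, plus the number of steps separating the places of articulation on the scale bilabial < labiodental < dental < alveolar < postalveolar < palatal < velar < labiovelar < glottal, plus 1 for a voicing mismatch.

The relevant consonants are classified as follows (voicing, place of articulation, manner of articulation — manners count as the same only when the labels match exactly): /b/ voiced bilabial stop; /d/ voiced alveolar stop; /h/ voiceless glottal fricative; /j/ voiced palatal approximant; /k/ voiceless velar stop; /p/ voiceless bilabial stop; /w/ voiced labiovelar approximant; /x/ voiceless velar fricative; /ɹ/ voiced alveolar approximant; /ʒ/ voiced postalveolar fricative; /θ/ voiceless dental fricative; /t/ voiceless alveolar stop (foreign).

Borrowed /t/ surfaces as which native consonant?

/d/ is closest: same manner (stop), place distance 0 (alveolar→alveolar), voicing differs (+1); total 1. Next closest is /k/ at distance 3.

d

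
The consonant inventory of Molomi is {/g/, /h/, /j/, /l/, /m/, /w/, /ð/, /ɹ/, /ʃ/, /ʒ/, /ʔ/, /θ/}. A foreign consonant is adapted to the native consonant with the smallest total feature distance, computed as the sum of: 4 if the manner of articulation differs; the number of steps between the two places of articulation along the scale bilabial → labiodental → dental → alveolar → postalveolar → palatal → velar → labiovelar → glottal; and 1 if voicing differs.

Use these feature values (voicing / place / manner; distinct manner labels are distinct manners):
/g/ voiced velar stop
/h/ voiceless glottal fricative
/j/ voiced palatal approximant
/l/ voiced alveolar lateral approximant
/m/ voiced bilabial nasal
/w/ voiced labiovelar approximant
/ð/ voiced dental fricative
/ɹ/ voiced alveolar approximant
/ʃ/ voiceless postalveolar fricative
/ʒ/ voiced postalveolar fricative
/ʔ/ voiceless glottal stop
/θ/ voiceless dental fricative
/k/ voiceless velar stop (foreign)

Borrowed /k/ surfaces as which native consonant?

g

/g/ is closest: same manner (stop), place distance 0 (velar→velar), voicing differs (+1); total 1. Next closest is /ʔ/ at distance 2.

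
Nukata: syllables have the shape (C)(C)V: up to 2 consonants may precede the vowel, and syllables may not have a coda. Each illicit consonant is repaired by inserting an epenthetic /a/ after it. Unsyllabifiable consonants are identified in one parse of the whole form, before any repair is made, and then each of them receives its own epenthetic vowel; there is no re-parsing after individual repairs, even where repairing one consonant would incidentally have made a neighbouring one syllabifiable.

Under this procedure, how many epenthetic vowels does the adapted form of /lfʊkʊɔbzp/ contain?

3

The unsyllabifiable consonants are /b/, /z/, /p/; each receives one epenthetic vowel.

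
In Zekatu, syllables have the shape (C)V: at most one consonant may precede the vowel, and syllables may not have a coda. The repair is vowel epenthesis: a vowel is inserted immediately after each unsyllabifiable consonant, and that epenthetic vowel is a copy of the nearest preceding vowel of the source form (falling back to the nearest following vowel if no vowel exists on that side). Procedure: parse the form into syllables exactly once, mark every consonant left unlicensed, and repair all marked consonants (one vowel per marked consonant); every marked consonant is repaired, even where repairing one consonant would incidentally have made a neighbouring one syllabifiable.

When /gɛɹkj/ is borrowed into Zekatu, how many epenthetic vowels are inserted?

The unsyllabifiable consonants are /ɹ/, /k/, /j/; each receives one epenthetic vowel.

3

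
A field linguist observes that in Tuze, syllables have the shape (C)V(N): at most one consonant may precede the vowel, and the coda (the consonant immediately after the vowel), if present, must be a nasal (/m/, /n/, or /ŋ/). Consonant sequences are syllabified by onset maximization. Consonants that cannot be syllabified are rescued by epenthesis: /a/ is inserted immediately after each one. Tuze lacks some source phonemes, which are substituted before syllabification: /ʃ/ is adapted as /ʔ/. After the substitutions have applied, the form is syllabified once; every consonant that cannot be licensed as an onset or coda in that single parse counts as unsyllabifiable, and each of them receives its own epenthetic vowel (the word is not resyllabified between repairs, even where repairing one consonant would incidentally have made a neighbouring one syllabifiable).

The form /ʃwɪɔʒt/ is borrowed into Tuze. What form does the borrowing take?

Substitution: /ʃ/ → /ʔ/, giving /ʔwɪɔʒt/.
Syllabifying with onset maximization leaves /ʔ/, /ʒ/, /t/ stranded (only a nasal (/m/, /n/, or /ŋ/) is licensed in coda position; onsets are limited to one consonant).
Each unlicensed consonant becomes the onset of a new syllable: /ʔ/ → /ʔa/, /ʒ/ → /ʒa/, /t/ → /ta/.

ʔawɪɔʒata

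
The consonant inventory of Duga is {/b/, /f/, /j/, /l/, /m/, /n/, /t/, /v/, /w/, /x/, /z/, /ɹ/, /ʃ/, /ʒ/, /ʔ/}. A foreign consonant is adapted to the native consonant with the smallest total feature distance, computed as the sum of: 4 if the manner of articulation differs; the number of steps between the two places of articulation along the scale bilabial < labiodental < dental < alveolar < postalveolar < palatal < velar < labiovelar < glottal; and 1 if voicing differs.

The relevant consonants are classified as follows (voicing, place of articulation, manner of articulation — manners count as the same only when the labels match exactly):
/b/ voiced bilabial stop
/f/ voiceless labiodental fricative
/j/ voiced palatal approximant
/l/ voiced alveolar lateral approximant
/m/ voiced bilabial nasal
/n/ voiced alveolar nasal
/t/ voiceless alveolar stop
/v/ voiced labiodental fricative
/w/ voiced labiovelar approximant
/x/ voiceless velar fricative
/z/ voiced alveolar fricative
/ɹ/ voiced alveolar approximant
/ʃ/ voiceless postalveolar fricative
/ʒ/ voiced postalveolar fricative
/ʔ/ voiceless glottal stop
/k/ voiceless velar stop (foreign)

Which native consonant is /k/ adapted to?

ʔ

/ʔ/ is closest: same manner (stop), place distance 2 (velar→glottal), same voicing; total 2. Next closest is /t/ at distance 3.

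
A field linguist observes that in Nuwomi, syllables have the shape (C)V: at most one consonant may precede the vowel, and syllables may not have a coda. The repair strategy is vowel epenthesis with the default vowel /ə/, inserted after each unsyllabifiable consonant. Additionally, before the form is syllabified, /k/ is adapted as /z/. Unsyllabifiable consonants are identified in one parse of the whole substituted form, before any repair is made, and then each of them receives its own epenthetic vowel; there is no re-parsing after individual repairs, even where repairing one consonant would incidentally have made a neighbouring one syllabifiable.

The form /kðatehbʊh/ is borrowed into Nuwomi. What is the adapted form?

zəðatehəbʊhə

Substitution: /k/ → /z/, giving /zðatehbʊh/.
The consonants /z/, /h/, /h/ cannot be parsed into a legal (C)V syllable (no codas are permitted; onsets are limited to one consonant).
Inserting the epenthetic vowel yields /z/ → /zə/, /h/ → /hə/, /h/ → /hə/.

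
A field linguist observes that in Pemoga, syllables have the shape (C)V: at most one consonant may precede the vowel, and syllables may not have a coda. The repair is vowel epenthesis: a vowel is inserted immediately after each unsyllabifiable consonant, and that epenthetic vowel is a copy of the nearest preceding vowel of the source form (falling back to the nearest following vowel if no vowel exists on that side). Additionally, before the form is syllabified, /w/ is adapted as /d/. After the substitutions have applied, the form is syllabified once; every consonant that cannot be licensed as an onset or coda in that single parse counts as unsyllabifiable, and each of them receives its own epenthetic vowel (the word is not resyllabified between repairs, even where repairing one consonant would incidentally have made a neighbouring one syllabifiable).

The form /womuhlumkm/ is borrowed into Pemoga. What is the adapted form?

domuhulumukumu

Substitution: /w/ → /d/, giving /domuhlumkm/.
Under (C)V, the unsyllabifiable consonants are /h/, /m/, /k/, /m/ (no codas are permitted; onsets are limited to one consonant).
Epenthesis after each stranded consonant: /h/ → /hu/, /m/ → /mu/, /k/ → /ku/, /m/ → /mu/.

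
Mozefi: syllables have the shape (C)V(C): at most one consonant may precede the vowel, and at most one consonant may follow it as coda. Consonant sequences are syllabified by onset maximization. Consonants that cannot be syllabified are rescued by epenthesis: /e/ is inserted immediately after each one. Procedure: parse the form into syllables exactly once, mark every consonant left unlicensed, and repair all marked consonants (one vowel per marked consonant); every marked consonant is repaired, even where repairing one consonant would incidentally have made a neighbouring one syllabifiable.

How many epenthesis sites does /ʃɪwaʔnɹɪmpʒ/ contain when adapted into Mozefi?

The unsyllabifiable consonants are /n/, /p/, /ʒ/; each receives one epenthetic vowel.

3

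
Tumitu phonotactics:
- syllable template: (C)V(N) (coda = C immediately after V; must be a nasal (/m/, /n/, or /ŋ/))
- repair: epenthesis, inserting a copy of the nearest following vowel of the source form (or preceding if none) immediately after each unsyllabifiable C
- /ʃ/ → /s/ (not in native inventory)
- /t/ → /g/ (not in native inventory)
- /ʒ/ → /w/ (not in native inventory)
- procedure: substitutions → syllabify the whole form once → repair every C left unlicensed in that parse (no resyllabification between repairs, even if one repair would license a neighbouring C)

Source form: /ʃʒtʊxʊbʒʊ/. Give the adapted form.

sʊwʊgʊxʊbʊwʊ

Substitution: /ʃ/ → /s/, /ʒ/ → /w/, /t/ → /g/, giving /swgʊxʊbwʊ/.
Syllabifying with onset maximization leaves /s/, /w/, /b/ stranded (only a nasal (/m/, /n/, or /ŋ/) is licensed in coda position; onsets are limited to one consonant).
Each unlicensed consonant becomes the onset of a new syllable: /s/ → /sʊ/, /w/ → /wʊ/, /b/ → /bʊ/.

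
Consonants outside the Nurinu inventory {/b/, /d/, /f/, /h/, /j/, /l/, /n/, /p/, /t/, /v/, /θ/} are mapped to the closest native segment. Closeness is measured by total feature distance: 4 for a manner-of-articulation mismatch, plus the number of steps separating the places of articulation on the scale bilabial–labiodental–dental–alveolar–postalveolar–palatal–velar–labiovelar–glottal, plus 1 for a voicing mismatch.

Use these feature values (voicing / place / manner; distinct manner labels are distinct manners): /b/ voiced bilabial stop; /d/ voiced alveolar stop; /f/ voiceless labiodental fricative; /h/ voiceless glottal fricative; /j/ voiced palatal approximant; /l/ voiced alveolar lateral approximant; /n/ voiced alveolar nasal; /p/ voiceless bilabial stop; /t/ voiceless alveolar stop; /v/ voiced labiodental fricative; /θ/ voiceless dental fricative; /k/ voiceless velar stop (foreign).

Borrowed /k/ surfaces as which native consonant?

/t/ is closest: same manner (stop), place distance 3 (velar→alveolar), same voicing; total 3. Next closest is /d/ at distance 4.

t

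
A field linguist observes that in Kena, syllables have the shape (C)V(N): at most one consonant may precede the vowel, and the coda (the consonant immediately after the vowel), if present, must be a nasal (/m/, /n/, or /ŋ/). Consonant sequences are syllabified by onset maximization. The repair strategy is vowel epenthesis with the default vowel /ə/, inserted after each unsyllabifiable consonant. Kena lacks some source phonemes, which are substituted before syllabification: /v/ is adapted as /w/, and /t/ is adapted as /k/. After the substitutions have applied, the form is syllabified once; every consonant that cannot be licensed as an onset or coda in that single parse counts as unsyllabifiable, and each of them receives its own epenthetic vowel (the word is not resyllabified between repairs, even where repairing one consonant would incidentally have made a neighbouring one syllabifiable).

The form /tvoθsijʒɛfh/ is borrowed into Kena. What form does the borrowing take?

Substitution: /t/ → /k/, /v/ → /w/, giving /kwoθsijʒɛfh/.
Syllabifying with onset maximization leaves /k/, /θ/, /j/, /f/, /h/ stranded (only a nasal (/m/, /n/, or /ŋ/) is licensed in coda position; onsets are limited to one consonant).
Each unlicensed consonant becomes the onset of a new syllable: /k/ → /kə/, /θ/ → /θə/, /j/ → /jə/, /f/ → /fə/, /h/ → /hə/.

kəwoθəsijəʒɛfəhə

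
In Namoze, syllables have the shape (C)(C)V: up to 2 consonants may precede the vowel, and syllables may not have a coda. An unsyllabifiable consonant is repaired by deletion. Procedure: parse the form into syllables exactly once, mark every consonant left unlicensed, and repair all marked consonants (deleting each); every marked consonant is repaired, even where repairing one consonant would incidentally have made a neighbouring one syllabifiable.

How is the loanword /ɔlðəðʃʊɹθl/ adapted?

The consonants /ɹ/, /θ/, /l/ cannot be parsed into a legal (C)(C)V syllable (no codas are permitted; onsets may contain at most 2 consonants).
Deleting the stranded consonants removes /ɹ/, /θ/, /l/.

ɔlðəðʃʊ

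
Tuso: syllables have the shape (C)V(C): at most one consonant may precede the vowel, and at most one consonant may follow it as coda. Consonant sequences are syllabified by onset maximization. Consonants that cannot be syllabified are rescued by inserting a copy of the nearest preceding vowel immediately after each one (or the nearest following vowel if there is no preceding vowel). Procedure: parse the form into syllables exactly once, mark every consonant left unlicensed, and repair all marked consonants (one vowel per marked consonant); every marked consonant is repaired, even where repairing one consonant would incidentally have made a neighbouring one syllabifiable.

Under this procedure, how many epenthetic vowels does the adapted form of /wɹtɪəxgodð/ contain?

The unsyllabifiable consonants are /w/, /ɹ/, /ð/; each receives one epenthetic vowel.

3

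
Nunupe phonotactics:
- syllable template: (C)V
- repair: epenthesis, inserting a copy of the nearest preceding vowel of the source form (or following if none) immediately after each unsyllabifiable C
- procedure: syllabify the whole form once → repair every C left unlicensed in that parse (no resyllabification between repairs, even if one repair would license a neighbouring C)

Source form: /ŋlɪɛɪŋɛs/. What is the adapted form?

ŋɪlɪɛɪŋɛsɛ

The consonants /ŋ/, /s/ cannot be parsed into a legal (C)V syllable (no codas are permitted; onsets are limited to one consonant).
Epenthesis after each stranded consonant: /ŋ/ → /ŋɪ/, /s/ → /sɛ/.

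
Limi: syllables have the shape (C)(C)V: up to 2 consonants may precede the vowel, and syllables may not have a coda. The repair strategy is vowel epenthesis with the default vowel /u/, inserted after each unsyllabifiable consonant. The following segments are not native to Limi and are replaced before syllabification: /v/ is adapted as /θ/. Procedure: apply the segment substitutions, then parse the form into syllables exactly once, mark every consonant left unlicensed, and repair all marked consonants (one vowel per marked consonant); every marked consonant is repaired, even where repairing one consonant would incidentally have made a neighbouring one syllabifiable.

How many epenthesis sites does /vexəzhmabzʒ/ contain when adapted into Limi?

After substitution the input is /θexəzhmabzʒ/.
The unsyllabifiable consonants are /z/, /b/, /z/, /ʒ/; each receives one epenthetic vowel.

4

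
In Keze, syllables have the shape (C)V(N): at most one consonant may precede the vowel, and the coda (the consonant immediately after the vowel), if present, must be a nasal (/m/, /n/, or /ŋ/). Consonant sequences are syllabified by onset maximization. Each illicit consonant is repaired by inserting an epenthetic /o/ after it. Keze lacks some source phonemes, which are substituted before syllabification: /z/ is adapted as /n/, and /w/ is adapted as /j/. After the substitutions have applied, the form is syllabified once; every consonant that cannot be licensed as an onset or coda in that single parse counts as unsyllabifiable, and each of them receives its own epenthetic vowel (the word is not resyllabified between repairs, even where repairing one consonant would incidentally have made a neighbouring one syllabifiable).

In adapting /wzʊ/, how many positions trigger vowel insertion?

1

After substitution the input is /jnʊ/.
The unsyllabifiable consonants are /j/; each receives one epenthetic vowel.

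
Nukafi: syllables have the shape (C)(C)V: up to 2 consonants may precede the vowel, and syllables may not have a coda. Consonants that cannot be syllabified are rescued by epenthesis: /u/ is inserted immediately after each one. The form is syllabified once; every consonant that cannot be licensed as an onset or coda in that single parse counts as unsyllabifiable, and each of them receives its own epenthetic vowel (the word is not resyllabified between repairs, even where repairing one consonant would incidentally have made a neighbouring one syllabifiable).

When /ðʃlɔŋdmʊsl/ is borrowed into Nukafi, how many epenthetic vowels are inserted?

4

The unsyllabifiable consonants are /ð/, /ŋ/, /s/, /l/; each receives one epenthetic vowel.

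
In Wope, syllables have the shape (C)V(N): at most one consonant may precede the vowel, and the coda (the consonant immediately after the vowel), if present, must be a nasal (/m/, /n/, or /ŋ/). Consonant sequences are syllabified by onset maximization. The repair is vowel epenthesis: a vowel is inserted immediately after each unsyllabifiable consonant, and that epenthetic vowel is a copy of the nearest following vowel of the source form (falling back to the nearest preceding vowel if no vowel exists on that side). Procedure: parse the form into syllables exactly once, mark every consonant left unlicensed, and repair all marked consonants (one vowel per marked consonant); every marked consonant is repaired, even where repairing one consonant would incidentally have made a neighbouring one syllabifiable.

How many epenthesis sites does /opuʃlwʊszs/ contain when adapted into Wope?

The unsyllabifiable consonants are /ʃ/, /l/, /s/, /z/, /s/; each receives one epenthetic vowel.

5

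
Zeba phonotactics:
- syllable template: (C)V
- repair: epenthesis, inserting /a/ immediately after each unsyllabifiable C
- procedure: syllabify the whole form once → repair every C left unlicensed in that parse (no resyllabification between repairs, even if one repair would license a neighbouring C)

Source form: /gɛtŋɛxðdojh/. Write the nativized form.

The consonants /t/, /x/, /ð/, /j/, /h/ cannot be parsed into a legal (C)V syllable (no codas are permitted; onsets are limited to one consonant).
Inserting the epenthetic vowel yields /t/ → /ta/, /x/ → /xa/, /ð/ → /ða/, /j/ → /ja/, /h/ → /ha/.

gɛtaŋɛxaðadojaha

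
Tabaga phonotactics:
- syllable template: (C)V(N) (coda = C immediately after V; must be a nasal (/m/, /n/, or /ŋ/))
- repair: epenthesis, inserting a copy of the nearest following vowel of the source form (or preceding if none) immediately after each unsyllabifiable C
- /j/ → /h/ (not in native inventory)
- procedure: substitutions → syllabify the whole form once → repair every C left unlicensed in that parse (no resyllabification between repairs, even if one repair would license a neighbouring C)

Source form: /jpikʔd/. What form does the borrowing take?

hipikiʔidi

Substitution: /j/ → /h/, giving /hpikʔd/.
Syllabifying with onset maximization leaves /h/, /k/, /ʔ/, /d/ stranded (only a nasal (/m/, /n/, or /ŋ/) is licensed in coda position; onsets are limited to one consonant).
Epenthesis after each stranded consonant: /h/ → /hi/, /k/ → /ki/, /ʔ/ → /ʔi/, /d/ → /di/.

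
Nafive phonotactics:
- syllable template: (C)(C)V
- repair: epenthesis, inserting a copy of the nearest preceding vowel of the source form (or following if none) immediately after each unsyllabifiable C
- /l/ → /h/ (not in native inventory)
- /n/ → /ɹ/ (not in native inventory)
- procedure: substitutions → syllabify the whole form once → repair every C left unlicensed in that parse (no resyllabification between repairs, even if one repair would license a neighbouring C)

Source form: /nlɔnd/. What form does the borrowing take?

Substitution: /n/ → /ɹ/, /l/ → /h/, giving /ɹhɔɹd/.
Under (C)(C)V, the unsyllabifiable consonants are /ɹ/, /d/ (no codas are permitted; onsets may contain at most 2 consonants).
Inserting the epenthetic vowel yields /ɹ/ → /ɹɔ/, /d/ → /dɔ/.

ɹhɔɹɔdɔ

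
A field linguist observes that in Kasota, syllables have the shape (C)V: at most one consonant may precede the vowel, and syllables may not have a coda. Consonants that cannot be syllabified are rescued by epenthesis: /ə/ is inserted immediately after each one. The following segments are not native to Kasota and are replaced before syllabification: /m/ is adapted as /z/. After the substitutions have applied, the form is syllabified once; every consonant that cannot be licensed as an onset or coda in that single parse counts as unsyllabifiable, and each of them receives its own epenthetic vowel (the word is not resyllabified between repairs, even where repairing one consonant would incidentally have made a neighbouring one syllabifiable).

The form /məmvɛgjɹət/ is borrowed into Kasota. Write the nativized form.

Substitution: /m/ → /z/, giving /zəzvɛgjɹət/.
Syllabifying with onset maximization leaves /z/, /g/, /j/, /t/ stranded (no codas are permitted; onsets are limited to one consonant).
Each unlicensed consonant becomes the onset of a new syllable: /z/ → /zə/, /g/ → /gə/, /j/ → /jə/, /t/ → /tə/.

zəzəvɛgəjəɹətə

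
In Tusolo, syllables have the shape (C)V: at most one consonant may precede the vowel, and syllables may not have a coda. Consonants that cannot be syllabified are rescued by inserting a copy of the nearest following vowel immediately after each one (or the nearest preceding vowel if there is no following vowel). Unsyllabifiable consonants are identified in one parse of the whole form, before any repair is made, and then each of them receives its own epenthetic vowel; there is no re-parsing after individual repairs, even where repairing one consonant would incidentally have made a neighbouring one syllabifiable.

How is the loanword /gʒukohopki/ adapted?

Under (C)V, the unsyllabifiable consonants are /g/, /p/ (no codas are permitted; onsets are limited to one consonant).
Epenthesis after each stranded consonant: /g/ → /gu/, /p/ → /pi/.

guʒukohopiki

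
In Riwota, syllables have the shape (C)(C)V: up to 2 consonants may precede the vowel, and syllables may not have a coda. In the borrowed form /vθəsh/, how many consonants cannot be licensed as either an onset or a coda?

The consonants /s/, /h/ cannot be parsed into a legal (C)(C)V syllable (no codas are permitted; onsets may contain at most 2 consonants).

2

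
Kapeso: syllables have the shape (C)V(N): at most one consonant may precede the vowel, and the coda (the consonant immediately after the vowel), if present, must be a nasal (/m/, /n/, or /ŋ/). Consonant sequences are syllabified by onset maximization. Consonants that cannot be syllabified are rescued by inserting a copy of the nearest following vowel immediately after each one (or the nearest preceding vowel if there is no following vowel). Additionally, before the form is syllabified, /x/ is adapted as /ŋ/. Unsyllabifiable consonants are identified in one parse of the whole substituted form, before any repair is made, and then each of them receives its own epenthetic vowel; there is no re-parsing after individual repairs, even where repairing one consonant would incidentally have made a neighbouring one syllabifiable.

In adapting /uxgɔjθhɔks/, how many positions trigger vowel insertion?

After substitution the input is /uŋgɔjθhɔks/.
The unsyllabifiable consonants are /j/, /θ/, /k/, /s/; each receives one epenthetic vowel.

4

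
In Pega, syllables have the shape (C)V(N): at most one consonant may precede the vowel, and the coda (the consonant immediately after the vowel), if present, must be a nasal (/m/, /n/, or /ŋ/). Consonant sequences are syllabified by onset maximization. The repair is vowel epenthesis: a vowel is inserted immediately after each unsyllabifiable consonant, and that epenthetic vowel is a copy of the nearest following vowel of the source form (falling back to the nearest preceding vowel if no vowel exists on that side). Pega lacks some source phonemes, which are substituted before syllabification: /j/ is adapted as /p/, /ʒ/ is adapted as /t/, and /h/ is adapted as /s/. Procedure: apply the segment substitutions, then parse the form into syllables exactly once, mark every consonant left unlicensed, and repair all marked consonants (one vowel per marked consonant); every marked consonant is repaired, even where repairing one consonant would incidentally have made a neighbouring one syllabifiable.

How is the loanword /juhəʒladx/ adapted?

pusətaladaxa

Substitution: /j/ → /p/, /h/ → /s/, /ʒ/ → /t/, giving /pusətladx/.
Under (C)V(N), the unsyllabifiable consonants are /t/, /d/, /x/ (only a nasal (/m/, /n/, or /ŋ/) is licensed in coda position; onsets are limited to one consonant).
Each unlicensed consonant becomes the onset of a new syllable: /t/ → /ta/, /d/ → /da/, /x/ → /xa/.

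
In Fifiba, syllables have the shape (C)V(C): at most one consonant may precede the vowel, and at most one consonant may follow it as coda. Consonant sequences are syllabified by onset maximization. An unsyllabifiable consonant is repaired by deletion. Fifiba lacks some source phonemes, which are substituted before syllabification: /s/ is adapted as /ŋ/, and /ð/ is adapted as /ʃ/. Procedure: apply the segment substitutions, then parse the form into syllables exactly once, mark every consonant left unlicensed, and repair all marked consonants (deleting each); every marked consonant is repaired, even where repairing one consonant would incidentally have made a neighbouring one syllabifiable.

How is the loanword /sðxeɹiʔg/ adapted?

Substitution: /s/ → /ŋ/, /ð/ → /ʃ/, giving /ŋʃxeɹiʔg/.
Under (C)V(C), the unsyllabifiable consonants are /ŋ/, /ʃ/, /g/ (at most one coda consonant is licensed; onsets are limited to one consonant).
Deletion applies to /ŋ/, /ʃ/, /g/.

xeɹiʔ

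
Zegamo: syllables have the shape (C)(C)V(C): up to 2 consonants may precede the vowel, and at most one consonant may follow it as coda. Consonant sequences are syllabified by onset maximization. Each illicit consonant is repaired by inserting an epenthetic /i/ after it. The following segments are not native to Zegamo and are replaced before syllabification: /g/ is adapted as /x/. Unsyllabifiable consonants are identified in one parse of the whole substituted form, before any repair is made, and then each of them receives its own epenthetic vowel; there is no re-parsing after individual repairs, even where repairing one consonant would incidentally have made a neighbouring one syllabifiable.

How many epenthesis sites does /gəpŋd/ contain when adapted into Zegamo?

After substitution the input is /xəpŋd/.
The unsyllabifiable consonants are /ŋ/, /d/; each receives one epenthetic vowel.

2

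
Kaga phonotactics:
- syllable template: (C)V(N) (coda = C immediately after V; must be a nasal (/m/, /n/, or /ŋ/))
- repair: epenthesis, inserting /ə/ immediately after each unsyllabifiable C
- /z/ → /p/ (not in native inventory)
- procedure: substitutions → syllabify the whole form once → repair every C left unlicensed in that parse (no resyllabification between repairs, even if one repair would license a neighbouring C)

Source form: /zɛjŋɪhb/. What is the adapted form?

pɛjəŋɪhəbə

Substitution: /z/ → /p/, giving /pɛjŋɪhb/.
The consonants /j/, /h/, /b/ cannot be parsed into a legal (C)V(N) syllable (only a nasal (/m/, /n/, or /ŋ/) is licensed in coda position; onsets are limited to one consonant).
Each unlicensed consonant becomes the onset of a new syllable: /j/ → /jə/, /h/ → /hə/, /b/ → /bə/.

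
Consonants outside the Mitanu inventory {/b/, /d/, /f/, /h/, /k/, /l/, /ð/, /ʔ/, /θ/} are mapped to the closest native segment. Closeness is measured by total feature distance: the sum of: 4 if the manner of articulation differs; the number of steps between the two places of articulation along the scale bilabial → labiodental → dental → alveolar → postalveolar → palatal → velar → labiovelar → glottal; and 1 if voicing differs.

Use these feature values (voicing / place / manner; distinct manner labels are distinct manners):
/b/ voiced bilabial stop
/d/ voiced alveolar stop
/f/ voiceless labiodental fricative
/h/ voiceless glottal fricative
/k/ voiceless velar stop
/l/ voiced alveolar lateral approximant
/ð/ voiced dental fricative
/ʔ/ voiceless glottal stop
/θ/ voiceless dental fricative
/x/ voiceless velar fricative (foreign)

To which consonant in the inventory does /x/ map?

/h/ is closest: same manner (fricative), place distance 2 (velar→glottal), same voicing; total 2. Next closest is /k/ at distance 4.

h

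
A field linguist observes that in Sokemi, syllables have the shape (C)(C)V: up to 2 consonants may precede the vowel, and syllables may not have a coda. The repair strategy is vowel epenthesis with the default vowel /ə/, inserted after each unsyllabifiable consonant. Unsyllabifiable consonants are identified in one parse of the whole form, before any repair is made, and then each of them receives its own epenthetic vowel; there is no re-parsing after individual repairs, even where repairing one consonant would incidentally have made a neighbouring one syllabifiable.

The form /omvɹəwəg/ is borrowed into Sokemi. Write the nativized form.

Under (C)(C)V, the unsyllabifiable consonants are /m/, /g/ (no codas are permitted; onsets may contain at most 2 consonants).
Epenthesis after each stranded consonant: /m/ → /mə/, /g/ → /gə/.

oməvɹəwəgə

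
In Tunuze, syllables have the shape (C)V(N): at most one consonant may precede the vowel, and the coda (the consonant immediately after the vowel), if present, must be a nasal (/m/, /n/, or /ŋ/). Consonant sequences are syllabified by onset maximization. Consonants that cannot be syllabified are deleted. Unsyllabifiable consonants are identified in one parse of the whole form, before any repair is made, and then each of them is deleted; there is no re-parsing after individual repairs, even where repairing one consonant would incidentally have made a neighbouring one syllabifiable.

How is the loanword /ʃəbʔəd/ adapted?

Under (C)V(N), the unsyllabifiable consonants are /b/, /d/ (only a nasal (/m/, /n/, or /ŋ/) is licensed in coda position; onsets are limited to one consonant).
Deletion applies to /b/, /d/.

ʃəʔə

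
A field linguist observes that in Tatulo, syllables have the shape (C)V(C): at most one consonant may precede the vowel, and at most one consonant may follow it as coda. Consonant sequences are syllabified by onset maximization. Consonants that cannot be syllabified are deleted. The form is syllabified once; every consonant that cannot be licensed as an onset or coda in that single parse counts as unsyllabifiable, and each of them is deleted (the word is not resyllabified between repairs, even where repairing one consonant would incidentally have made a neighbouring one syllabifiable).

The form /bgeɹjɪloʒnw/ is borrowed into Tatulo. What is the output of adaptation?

Under (C)V(C), the unsyllabifiable consonants are /b/, /n/, /w/ (at most one coda consonant is licensed; onsets are limited to one consonant).
Deleting the stranded consonants removes /b/, /n/, /w/.

geɹjɪloʒ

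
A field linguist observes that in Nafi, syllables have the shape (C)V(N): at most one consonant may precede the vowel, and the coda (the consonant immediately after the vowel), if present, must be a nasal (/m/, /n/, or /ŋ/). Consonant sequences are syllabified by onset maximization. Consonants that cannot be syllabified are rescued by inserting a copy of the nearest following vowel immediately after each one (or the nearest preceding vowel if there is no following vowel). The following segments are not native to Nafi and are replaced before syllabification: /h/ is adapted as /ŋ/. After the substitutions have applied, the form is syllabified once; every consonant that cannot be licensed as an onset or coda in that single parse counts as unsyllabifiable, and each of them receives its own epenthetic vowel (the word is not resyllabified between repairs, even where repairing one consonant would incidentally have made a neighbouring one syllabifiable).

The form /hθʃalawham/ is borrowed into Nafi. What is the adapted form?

ŋaθaʃalawaŋam

Substitution: /h/ → /ŋ/, giving /ŋθʃalawŋam/.
The consonants /ŋ/, /θ/, /w/ cannot be parsed into a legal (C)V(N) syllable (only a nasal (/m/, /n/, or /ŋ/) is licensed in coda position; onsets are limited to one consonant).
Each unlicensed consonant becomes the onset of a new syllable: /ŋ/ → /ŋa/, /θ/ → /θa/, /w/ → /wa/.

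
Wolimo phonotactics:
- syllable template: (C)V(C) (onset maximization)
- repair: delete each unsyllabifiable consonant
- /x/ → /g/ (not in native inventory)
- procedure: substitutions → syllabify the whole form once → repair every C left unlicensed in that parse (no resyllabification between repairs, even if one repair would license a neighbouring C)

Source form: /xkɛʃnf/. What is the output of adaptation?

Substitution: /x/ → /g/, giving /gkɛʃnf/.
Under (C)V(C), the unsyllabifiable consonants are /g/, /n/, /f/ (at most one coda consonant is licensed; onsets are limited to one consonant).
Each unlicensed consonant is deleted: /g/, /n/, /f/.

kɛʃ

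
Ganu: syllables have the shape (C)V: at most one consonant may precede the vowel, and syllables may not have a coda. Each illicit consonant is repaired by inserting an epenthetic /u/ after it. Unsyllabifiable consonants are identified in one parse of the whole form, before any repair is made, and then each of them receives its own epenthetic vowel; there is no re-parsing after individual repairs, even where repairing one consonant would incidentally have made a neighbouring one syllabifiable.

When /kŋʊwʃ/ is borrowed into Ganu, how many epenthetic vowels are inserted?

The unsyllabifiable consonants are /k/, /w/, /ʃ/; each receives one epenthetic vowel.

3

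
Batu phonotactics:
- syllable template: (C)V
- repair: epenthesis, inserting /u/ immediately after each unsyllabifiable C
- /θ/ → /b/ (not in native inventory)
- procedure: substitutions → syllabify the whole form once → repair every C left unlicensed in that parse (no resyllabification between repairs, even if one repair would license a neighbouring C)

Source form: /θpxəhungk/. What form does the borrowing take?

Substitution: /θ/ → /b/, giving /bpxəhungk/.
Syllabifying with onset maximization leaves /b/, /p/, /n/, /g/, /k/ stranded (no codas are permitted; onsets are limited to one consonant).
Epenthesis after each stranded consonant: /b/ → /bu/, /p/ → /pu/, /n/ → /nu/, /g/ → /gu/, /k/ → /ku/.

bupuxəhunuguku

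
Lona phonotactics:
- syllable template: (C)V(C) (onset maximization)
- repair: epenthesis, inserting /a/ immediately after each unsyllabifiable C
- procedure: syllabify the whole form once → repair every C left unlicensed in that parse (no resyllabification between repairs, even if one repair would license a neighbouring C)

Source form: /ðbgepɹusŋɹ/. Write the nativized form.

Syllabifying with onset maximization leaves /ð/, /b/, /ŋ/, /ɹ/ stranded (at most one coda consonant is licensed; onsets are limited to one consonant).
Epenthesis after each stranded consonant: /ð/ → /ða/, /b/ → /ba/, /ŋ/ → /ŋa/, /ɹ/ → /ɹa/.

ðabagepɹusŋaɹa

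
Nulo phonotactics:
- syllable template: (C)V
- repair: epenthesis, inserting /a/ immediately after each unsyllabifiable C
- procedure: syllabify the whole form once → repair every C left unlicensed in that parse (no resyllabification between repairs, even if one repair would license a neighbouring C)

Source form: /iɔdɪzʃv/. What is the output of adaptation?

iɔdɪzaʃava

The consonants /z/, /ʃ/, /v/ cannot be parsed into a legal (C)V syllable (no codas are permitted; onsets are limited to one consonant).
Epenthesis after each stranded consonant: /z/ → /za/, /ʃ/ → /ʃa/, /v/ → /va/.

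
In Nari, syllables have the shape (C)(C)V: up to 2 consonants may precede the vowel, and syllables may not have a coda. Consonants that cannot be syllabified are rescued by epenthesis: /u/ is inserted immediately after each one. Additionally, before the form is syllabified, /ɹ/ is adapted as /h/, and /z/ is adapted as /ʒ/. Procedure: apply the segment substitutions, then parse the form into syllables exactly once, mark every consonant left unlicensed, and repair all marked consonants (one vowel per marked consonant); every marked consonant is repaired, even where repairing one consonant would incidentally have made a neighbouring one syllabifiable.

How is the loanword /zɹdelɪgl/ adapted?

Substitution: /z/ → /ʒ/, /ɹ/ → /h/, giving /ʒhdelɪgl/.
Under (C)(C)V, the unsyllabifiable consonants are /ʒ/, /g/, /l/ (no codas are permitted; onsets may contain at most 2 consonants).
Epenthesis after each stranded consonant: /ʒ/ → /ʒu/, /g/ → /gu/, /l/ → /lu/.

ʒuhdelɪgulu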